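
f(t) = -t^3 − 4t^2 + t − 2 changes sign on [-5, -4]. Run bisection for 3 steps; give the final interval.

[-4.375, -4.25]

t = -4.5 gives f = 3.625, positive; keep [-4.5, -4]
t = -4.25 gives f = -1.734375, negative; keep [-4.5, -4.25]
t = -4.375 gives f = 0.802734, positive; keep [-4.375, -4.25]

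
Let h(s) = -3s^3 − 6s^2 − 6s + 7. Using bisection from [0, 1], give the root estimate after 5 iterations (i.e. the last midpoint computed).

0.65625

m = 0.5, h(m) = 2.125 (+); new bracket [0.5, 1]
m = 0.75, h(m) = -2.140625 (−); new bracket [0.5, 0.75]
m = 0.625, h(m) = 0.173828 (+); new bracket [0.625, 0.75]
m = 0.6875, h(m) = -0.9358 (−); new bracket [0.625, 0.6875]
m = 0.65625, h(m) = -0.3694 (−); new bracket [0.625, 0.65625]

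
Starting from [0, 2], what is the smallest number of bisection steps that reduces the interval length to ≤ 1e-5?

Width after n steps is 2/2^n. Need 2^n ≥ 2/1e-5 = 200000.
2^17 = 131072 < 200000 ≤ 2^18 = 262144, so n = 18.

18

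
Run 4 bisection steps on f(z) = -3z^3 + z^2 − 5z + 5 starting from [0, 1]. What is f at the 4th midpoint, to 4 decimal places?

f(0.5) = 2.375 > 0, so the root lies in [0.5, 1]
f(0.75) = 0.546875 > 0, so the root lies in [0.75, 1]
f(0.875) = -0.619141 < 0, so the root lies in [0.75, 0.875]
f(0.8125) = -0.0115 < 0, so the root lies in [0.75, 0.8125]

-0.0115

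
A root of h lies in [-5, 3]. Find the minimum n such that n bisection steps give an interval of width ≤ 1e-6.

23

Width after n steps is 8/2^n. Need 2^n ≥ 8/1e-6 = 8000000.
2^22 = 4194304 < 8000000 ≤ 2^23 = 8388608, so n = 23.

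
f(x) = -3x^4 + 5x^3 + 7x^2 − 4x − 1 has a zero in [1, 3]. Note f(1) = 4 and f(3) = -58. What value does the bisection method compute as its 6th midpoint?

m = 2, f(m) = 11 (+); new bracket [2, 3]
m = 2.5, f(m) = -6.3125 (−); new bracket [2, 2.5]
m = 2.25, f(m) = 5.503906 (+); new bracket [2.25, 2.5]
m = 2.375, f(m) = 0.5168 (+); new bracket [2.375, 2.5]
m = 2.4375, f(m) = -2.6502 (−); new bracket [2.375, 2.4375]
m = 2.40625, f(m) = -1.007 (−); new bracket [2.375, 2.40625]

2.40625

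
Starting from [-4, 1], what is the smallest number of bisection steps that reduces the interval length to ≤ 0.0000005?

24

Width after n steps is 5/2^n. Need 2^n ≥ 5/0.0000005 = 10000000.
2^23 = 8388608 < 10000000 ≤ 2^24 = 16777216, so n = 24.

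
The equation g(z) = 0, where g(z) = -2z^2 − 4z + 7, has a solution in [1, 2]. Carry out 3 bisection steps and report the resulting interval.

[1, 1.125]

m = 1.5, g(m) = -3.5 (−); new bracket [1, 1.5]
m = 1.25, g(m) = -1.125 (−); new bracket [1, 1.25]
m = 1.125, g(m) = -0.03125 (−); new bracket [1, 1.125]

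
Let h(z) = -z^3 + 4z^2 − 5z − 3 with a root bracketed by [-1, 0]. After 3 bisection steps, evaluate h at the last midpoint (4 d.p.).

-0.5098

m = -0.5, h(m) = 0.625 (+); new bracket [-0.5, 0]
m = -0.25, h(m) = -1.484375 (−); new bracket [-0.5, -0.25]
m = -0.375, h(m) = -0.509766 (−); new bracket [-0.5, -0.375]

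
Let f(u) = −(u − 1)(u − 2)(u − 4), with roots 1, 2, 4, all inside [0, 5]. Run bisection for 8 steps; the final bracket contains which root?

m = 2.5, f(m) = 1.125 (+); new bracket [2.5, 5]
m = 3.75, f(m) = 1.203125 (+); new bracket [3.75, 5]
m = 4.375, f(m) = -3.005859 (−); new bracket [3.75, 4.375]
m = 4.0625, f(m) = -0.3948 (−); new bracket [3.75, 4.0625]
m = 3.90625, f(m) = 0.5194 (+); new bracket [3.90625, 4.0625]
m = 3.984375, f(m) = 0.0925 (+); new bracket [3.984375, 4.0625]
m = 4.0234375, f(m) = -0.1434 (−); new bracket [3.984375, 4.0234375]
m = 4.00390625, f(m) = -0.0235 (−); new bracket [3.984375, 4.00390625]

4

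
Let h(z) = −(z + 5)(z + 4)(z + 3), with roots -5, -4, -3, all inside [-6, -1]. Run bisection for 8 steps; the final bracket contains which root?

-3

h(-3.5) = 0.375 > 0, so the root lies in [-3.5, -1]
h(-2.25) = -3.609375 < 0, so the root lies in [-3.5, -2.25]
h(-2.875) = -0.298828 < 0, so the root lies in [-3.5, -2.875]
h(-3.1875) = 0.2761 > 0, so the root lies in [-3.1875, -2.875]
h(-3.03125) = 0.0596 > 0, so the root lies in [-3.03125, -2.875]
h(-2.953125) = -0.1004 < 0, so the root lies in [-3.03125, -2.953125]
h(-2.9921875) = -0.0158 < 0, so the root lies in [-3.03125, -2.9921875]
h(-3.01171875) = 0.023 > 0, so the root lies in [-3.01171875, -2.9921875]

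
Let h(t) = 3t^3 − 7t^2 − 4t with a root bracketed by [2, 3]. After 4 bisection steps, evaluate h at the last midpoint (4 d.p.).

0.1208

midpoint 2.5: h = -6.875 < 0 → [2.5, 3]
midpoint 2.75: h = -1.546875 < 0 → [2.75, 3]
midpoint 2.875: h = 1.931641 > 0 → [2.75, 2.875]
midpoint 2.8125: h = 0.1208 > 0 → [2.75, 2.8125]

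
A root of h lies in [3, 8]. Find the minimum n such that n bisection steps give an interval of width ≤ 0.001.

Width after n steps is 5/2^n. Need 2^n ≥ 5/0.001 = 5000.
2^12 = 4096 < 5000 ≤ 2^13 = 8192, so n = 13.

13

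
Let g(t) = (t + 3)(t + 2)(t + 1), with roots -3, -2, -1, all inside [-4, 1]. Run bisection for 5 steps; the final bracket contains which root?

-1

m = -1.5, g(m) = -0.375 (−); new bracket [-1.5, 1]
m = -0.25, g(m) = 3.609375 (+); new bracket [-1.5, -0.25]
m = -0.875, g(m) = 0.298828 (+); new bracket [-1.5, -0.875]
m = -1.1875, g(m) = -0.2761 (−); new bracket [-1.1875, -0.875]
m = -1.03125, g(m) = -0.0596 (−); new bracket [-1.03125, -0.875]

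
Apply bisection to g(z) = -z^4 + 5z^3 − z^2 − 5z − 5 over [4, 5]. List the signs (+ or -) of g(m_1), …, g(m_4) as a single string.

-+++

midpoint 4.5: g = -2.1875 < 0 → [4, 4.5]
midpoint 4.25: g = 13.261719 > 0 → [4.25, 4.5]
midpoint 4.375: g = 6.322021 > 0 → [4.375, 4.5]
midpoint 4.4375: g = 2.2727 > 0 → [4.4375, 4.5]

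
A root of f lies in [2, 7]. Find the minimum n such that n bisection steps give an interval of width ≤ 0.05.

7

Width after n steps is 5/2^n. Need 2^n ≥ 5/0.05 = 100.
2^6 = 64 < 100 ≤ 2^7 = 128, so n = 7.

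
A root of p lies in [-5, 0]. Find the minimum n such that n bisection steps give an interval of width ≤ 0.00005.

17

Width after n steps is 5/2^n. Need 2^n ≥ 5/0.00005 = 100000.
2^16 = 65536 < 100000 ≤ 2^17 = 131072, so n = 17.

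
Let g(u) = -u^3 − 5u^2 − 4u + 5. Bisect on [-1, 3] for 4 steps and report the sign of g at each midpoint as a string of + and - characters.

-++-

m = 1, g(m) = -5 (−); new bracket [-1, 1]
m = 0, g(m) = 5 (+); new bracket [0, 1]
m = 0.5, g(m) = 1.625 (+); new bracket [0.5, 1]
m = 0.75, g(m) = -1.2344 (−); new bracket [0.5, 0.75]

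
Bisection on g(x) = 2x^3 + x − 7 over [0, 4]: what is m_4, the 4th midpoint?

x = 2 gives g = 11, positive; keep [0, 2]
x = 1 gives g = -4, negative; keep [1, 2]
x = 1.5 gives g = 1.25, positive; keep [1, 1.5]
x = 1.25 gives g = -1.8438, negative; keep [1.25, 1.5]

1.25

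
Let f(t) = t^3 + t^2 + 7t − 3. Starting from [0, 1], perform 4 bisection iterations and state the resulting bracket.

m = 0.5, f(m) = 0.875 (+); new bracket [0, 0.5]
m = 0.25, f(m) = -1.171875 (−); new bracket [0.25, 0.5]
m = 0.375, f(m) = -0.181641 (−); new bracket [0.375, 0.5]
m = 0.4375, f(m) = 0.3376 (+); new bracket [0.375, 0.4375]

[0.375, 0.4375]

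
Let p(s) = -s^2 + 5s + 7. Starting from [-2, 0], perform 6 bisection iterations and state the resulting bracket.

[-1.15625, -1.125]

midpoint -1: p = 1 > 0 → [-2, -1]
midpoint -1.5: p = -2.75 < 0 → [-1.5, -1]
midpoint -1.25: p = -0.8125 < 0 → [-1.25, -1]
midpoint -1.125: p = 0.1094 > 0 → [-1.25, -1.125]
midpoint -1.1875: p = -0.3477 < 0 → [-1.1875, -1.125]
midpoint -1.15625: p = -0.1182 < 0 → [-1.15625, -1.125]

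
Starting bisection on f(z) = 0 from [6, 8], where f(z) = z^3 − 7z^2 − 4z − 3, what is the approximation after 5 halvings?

7.5625

midpoint 7: f = -31 < 0 → [7, 8]
midpoint 7.5: f = -4.875 < 0 → [7.5, 8]
midpoint 7.75: f = 11.046875 > 0 → [7.5, 7.75]
midpoint 7.625: f = 2.8379 > 0 → [7.5, 7.625]
midpoint 7.5625: f = -1.0798 < 0 → [7.5625, 7.625]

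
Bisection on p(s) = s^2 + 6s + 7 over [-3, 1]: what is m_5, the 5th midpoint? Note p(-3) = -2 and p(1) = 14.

-1.625

m = -1, p(m) = 2 (+); new bracket [-3, -1]
m = -2, p(m) = -1 (−); new bracket [-2, -1]
m = -1.5, p(m) = 0.25 (+); new bracket [-2, -1.5]
m = -1.75, p(m) = -0.4375 (−); new bracket [-1.75, -1.5]
m = -1.625, p(m) = -0.1094 (−); new bracket [-1.625, -1.5]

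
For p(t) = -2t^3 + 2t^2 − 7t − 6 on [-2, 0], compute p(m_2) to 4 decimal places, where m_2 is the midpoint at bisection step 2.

m = -1, p(m) = 5 (+); new bracket [-1, 0]
m = -0.5, p(m) = -1.75 (−); new bracket [-1, -0.5]

-1.7500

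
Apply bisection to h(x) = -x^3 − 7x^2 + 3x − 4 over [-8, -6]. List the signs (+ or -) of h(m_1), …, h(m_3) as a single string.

x = -7 gives h = -25, negative; keep [-8, -7]
x = -7.5 gives h = 1.625, positive; keep [-7.5, -7]
x = -7.25 gives h = -12.609375, negative; keep [-7.5, -7.25]

-+-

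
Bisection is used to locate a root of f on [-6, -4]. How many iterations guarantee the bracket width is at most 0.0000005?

22

Width after n steps is 2/2^n. Need 2^n ≥ 2/0.0000005 = 4000000.
2^21 = 2097152 < 4000000 ≤ 2^22 = 4194304, so n = 22.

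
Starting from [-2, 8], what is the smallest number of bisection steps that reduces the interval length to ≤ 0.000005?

Width after n steps is 10/2^n. Need 2^n ≥ 10/0.000005 = 2000000.
2^20 = 1048576 < 2000000 ≤ 2^21 = 2097152, so n = 21.

21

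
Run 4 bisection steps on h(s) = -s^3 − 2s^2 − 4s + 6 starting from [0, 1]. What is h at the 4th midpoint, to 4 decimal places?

-0.3318

midpoint 0.5: h = 3.375 > 0 → [0.5, 1]
midpoint 0.75: h = 1.453125 > 0 → [0.75, 1]
midpoint 0.875: h = 0.298828 > 0 → [0.875, 1]
midpoint 0.9375: h = -0.3318 < 0 → [0.875, 0.9375]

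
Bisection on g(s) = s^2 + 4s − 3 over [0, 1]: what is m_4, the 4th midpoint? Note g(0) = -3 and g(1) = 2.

s = 0.5 gives g = -0.75, negative; keep [0.5, 1]
s = 0.75 gives g = 0.5625, positive; keep [0.5, 0.75]
s = 0.625 gives g = -0.109375, negative; keep [0.625, 0.75]
s = 0.6875 gives g = 0.2227, positive; keep [0.625, 0.6875]

0.6875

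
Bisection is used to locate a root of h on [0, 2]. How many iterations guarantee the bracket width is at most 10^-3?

11

Width after n steps is 2/2^n. Need 2^n ≥ 2/10^-3 = 2000.
2^10 = 1024 < 2000 ≤ 2^11 = 2048, so n = 11.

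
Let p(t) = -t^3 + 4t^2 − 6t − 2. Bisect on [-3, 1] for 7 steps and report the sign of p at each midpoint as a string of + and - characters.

+-+-+++

m = -1, p(m) = 9 (+); new bracket [-1, 1]
m = 0, p(m) = -2 (−); new bracket [-1, 0]
m = -0.5, p(m) = 2.125 (+); new bracket [-0.5, 0]
m = -0.25, p(m) = -0.2344 (−); new bracket [-0.5, -0.25]
m = -0.375, p(m) = 0.8652 (+); new bracket [-0.375, -0.25]
m = -0.3125, p(m) = 0.2961 (+); new bracket [-0.3125, -0.25]
m = -0.28125, p(m) = 0.0262 (+); new bracket [-0.28125, -0.25]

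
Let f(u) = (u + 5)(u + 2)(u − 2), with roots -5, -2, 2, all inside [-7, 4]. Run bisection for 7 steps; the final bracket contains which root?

m = -1.5, f(m) = -6.125 (−); new bracket [-1.5, 4]
m = 1.25, f(m) = -15.234375 (−); new bracket [1.25, 4]
m = 2.625, f(m) = 22.041016 (+); new bracket [1.25, 2.625]
m = 1.9375, f(m) = -1.7073 (−); new bracket [1.9375, 2.625]
m = 2.28125, f(m) = 8.7674 (+); new bracket [1.9375, 2.28125]
m = 2.109375, f(m) = 3.1954 (+); new bracket [1.9375, 2.109375]
m = 2.0234375, f(m) = 0.6623 (+); new bracket [1.9375, 2.0234375]

2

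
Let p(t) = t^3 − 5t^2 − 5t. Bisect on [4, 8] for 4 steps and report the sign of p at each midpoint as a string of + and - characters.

+---

t = 6 gives p = 6, positive; keep [4, 6]
t = 5 gives p = -25, negative; keep [5, 6]
t = 5.5 gives p = -12.375, negative; keep [5.5, 6]
t = 5.75 gives p = -3.9531, negative; keep [5.75, 6]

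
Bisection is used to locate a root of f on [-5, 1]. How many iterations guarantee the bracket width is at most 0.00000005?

Width after n steps is 6/2^n. Need 2^n ≥ 6/0.00000005 = 120000000.
2^26 = 67108864 < 120000000 ≤ 2^27 = 134217728, so n = 27.

27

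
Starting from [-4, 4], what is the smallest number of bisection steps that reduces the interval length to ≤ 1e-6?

Width after n steps is 8/2^n. Need 2^n ≥ 8/1e-6 = 8000000.
2^22 = 4194304 < 8000000 ≤ 2^23 = 8388608, so n = 23.

23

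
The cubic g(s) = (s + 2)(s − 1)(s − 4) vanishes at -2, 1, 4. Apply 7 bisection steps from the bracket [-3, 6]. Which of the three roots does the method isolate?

4

midpoint 1.5: g = -4.375 < 0 → [1.5, 6]
midpoint 3.75: g = -3.953125 < 0 → [3.75, 6]
midpoint 4.875: g = 23.310547 > 0 → [3.75, 4.875]
midpoint 4.3125: g = 6.5344 > 0 → [3.75, 4.3125]
midpoint 4.03125: g = 0.5713 > 0 → [3.75, 4.03125]
midpoint 3.890625: g = -1.8624 < 0 → [3.890625, 4.03125]
midpoint 3.9609375: g = -0.6895 < 0 → [3.9609375, 4.03125]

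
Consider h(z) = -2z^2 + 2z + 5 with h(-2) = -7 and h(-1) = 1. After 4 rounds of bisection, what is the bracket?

[-1.1875, -1.125]

z = -1.5 gives h = -2.5, negative; keep [-1.5, -1]
z = -1.25 gives h = -0.625, negative; keep [-1.25, -1]
z = -1.125 gives h = 0.21875, positive; keep [-1.25, -1.125]
z = -1.1875 gives h = -0.1953, negative; keep [-1.1875, -1.125]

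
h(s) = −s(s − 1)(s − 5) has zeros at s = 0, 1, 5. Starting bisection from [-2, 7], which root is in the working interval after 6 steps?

h(2.5) = 9.375 > 0, so the root lies in [2.5, 7]
h(4.75) = 4.453125 > 0, so the root lies in [4.75, 7]
h(5.875) = -25.060547 < 0, so the root lies in [4.75, 5.875]
h(5.3125) = -7.1594 < 0, so the root lies in [4.75, 5.3125]
h(5.03125) = -0.6338 < 0, so the root lies in [4.75, 5.03125]
h(4.890625) = 2.0811 > 0, so the root lies in [4.890625, 5.03125]

5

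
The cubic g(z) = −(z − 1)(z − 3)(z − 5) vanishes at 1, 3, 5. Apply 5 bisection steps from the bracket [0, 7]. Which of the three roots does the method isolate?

5

m = 3.5, g(m) = 1.875 (+); new bracket [3.5, 7]
m = 5.25, g(m) = -2.390625 (−); new bracket [3.5, 5.25]
m = 4.375, g(m) = 2.900391 (+); new bracket [4.375, 5.25]
m = 4.8125, g(m) = 1.2957 (+); new bracket [4.8125, 5.25]
m = 5.03125, g(m) = -0.2559 (−); new bracket [4.8125, 5.03125]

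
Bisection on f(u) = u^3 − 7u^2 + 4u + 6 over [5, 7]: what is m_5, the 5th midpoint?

6.1875

f(6) = -6 < 0, so the root lies in [6, 7]
f(6.5) = 10.875 > 0, so the root lies in [6, 6.5]
f(6.25) = 1.703125 > 0, so the root lies in [6, 6.25]
f(6.125) = -2.3262 < 0, so the root lies in [6.125, 6.25]
f(6.1875) = -0.3567 < 0, so the root lies in [6.1875, 6.25]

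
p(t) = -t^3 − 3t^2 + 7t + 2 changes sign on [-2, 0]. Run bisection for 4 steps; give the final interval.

[-0.375, -0.25]

p(-1) = -7 < 0, so the root lies in [-1, 0]
p(-0.5) = -2.125 < 0, so the root lies in [-0.5, 0]
p(-0.25) = 0.078125 > 0, so the root lies in [-0.5, -0.25]
p(-0.375) = -0.9941 < 0, so the root lies in [-0.375, -0.25]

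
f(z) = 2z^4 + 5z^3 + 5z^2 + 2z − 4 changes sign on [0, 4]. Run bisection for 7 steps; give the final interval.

m = 2, f(m) = 92 (+); new bracket [0, 2]
m = 1, f(m) = 10 (+); new bracket [0, 1]
m = 0.5, f(m) = -1 (−); new bracket [0.5, 1]
m = 0.75, f(m) = 3.0547 (+); new bracket [0.5, 0.75]
m = 0.625, f(m) = 0.729 (+); new bracket [0.5, 0.625]
m = 0.5625, f(m) = -0.2029 (−); new bracket [0.5625, 0.625]
m = 0.59375, f(m) = 0.2454 (+); new bracket [0.5625, 0.59375]

[0.5625, 0.59375]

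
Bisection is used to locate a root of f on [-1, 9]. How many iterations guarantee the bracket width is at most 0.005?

Width after n steps is 10/2^n. Need 2^n ≥ 10/0.005 = 2000.
2^10 = 1024 < 2000 ≤ 2^11 = 2048, so n = 11.

11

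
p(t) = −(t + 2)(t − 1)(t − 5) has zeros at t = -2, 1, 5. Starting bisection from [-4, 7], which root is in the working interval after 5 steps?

p(1.5) = 6.125 > 0, so the root lies in [1.5, 7]
p(4.25) = 15.234375 > 0, so the root lies in [4.25, 7]
p(5.625) = -22.041016 < 0, so the root lies in [4.25, 5.625]
p(4.9375) = 1.7073 > 0, so the root lies in [4.9375, 5.625]
p(5.28125) = -8.7674 < 0, so the root lies in [4.9375, 5.28125]

5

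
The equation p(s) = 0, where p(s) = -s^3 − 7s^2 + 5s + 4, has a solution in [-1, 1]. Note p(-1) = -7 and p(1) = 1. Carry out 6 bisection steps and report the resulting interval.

[-0.5, -0.46875]

p(0) = 4 > 0, so the root lies in [-1, 0]
p(-0.5) = -0.125 < 0, so the root lies in [-0.5, 0]
p(-0.25) = 2.328125 > 0, so the root lies in [-0.5, -0.25]
p(-0.375) = 1.1934 > 0, so the root lies in [-0.5, -0.375]
p(-0.4375) = 0.5564 > 0, so the root lies in [-0.5, -0.4375]
p(-0.46875) = 0.2212 > 0, so the root lies in [-0.5, -0.46875]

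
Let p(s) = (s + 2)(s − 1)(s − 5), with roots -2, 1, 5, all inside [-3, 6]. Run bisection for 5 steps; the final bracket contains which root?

5

s = 1.5 gives p = -6.125, negative; keep [1.5, 6]
s = 3.75 gives p = -19.765625, negative; keep [3.75, 6]
s = 4.875 gives p = -3.330078, negative; keep [4.875, 6]
s = 5.4375 gives p = 14.4392, positive; keep [4.875, 5.4375]
s = 5.15625 gives p = 4.6474, positive; keep [4.875, 5.15625]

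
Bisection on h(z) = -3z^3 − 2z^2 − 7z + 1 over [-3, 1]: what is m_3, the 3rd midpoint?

0.5

midpoint -1: h = 9 > 0 → [-1, 1]
midpoint 0: h = 1 > 0 → [0, 1]
midpoint 0.5: h = -3.375 < 0 → [0, 0.5]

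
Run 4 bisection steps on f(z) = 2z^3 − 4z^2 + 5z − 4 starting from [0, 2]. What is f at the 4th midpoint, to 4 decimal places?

midpoint 1: f = -1 < 0 → [1, 2]
midpoint 1.5: f = 1.25 > 0 → [1, 1.5]
midpoint 1.25: f = -0.09375 < 0 → [1.25, 1.5]
midpoint 1.375: f = 0.5117 > 0 → [1.25, 1.375]

0.5117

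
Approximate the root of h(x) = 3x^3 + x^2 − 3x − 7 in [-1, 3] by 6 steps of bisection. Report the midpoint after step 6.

h(1) = -6 < 0, so the root lies in [1, 3]
h(2) = 15 > 0, so the root lies in [1, 2]
h(1.5) = 0.875 > 0, so the root lies in [1, 1.5]
h(1.25) = -3.3281 < 0, so the root lies in [1.25, 1.5]
h(1.375) = -1.4355 < 0, so the root lies in [1.375, 1.5]
h(1.4375) = -0.3347 < 0, so the root lies in [1.4375, 1.5]

1.4375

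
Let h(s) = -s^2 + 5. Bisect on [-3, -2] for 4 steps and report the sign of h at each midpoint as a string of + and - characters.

s = -2.5 gives h = -1.25, negative; keep [-2.5, -2]
s = -2.25 gives h = -0.0625, negative; keep [-2.25, -2]
s = -2.125 gives h = 0.484375, positive; keep [-2.25, -2.125]
s = -2.1875 gives h = 0.2148, positive; keep [-2.25, -2.1875]

--++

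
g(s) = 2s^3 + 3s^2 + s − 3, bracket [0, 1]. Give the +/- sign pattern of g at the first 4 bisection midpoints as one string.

s = 0.5 gives g = -1.5, negative; keep [0.5, 1]
s = 0.75 gives g = 0.28125, positive; keep [0.5, 0.75]
s = 0.625 gives g = -0.714844, negative; keep [0.625, 0.75]
s = 0.6875 gives g = -0.2446, negative; keep [0.6875, 0.75]

-+--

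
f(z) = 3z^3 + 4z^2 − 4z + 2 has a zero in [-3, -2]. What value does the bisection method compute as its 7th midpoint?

-2.1171875

m = -2.5, f(m) = -9.875 (−); new bracket [-2.5, -2]
m = -2.25, f(m) = -2.921875 (−); new bracket [-2.25, -2]
m = -2.125, f(m) = -0.224609 (−); new bracket [-2.125, -2]
m = -2.0625, f(m) = 0.9446 (+); new bracket [-2.125, -2.0625]
m = -2.09375, f(m) = 0.3745 (+); new bracket [-2.125, -2.09375]
m = -2.109375, f(m) = 0.0786 (+); new bracket [-2.125, -2.109375]
m = -2.1171875, f(m) = -0.0721 (−); new bracket [-2.1171875, -2.109375]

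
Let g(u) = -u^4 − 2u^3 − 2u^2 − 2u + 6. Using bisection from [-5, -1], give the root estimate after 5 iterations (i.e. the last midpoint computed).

-2.125

midpoint -3: g = -33 < 0 → [-3, -1]
midpoint -2: g = 2 > 0 → [-3, -2]
midpoint -2.5: g = -9.3125 < 0 → [-2.5, -2]
midpoint -2.25: g = -2.4727 < 0 → [-2.25, -2]
midpoint -2.125: g = 0.0193 > 0 → [-2.25, -2.125]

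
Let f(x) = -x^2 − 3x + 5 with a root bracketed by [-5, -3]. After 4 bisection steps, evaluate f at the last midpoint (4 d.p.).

0.3594

midpoint -4: f = 1 > 0 → [-5, -4]
midpoint -4.5: f = -1.75 < 0 → [-4.5, -4]
midpoint -4.25: f = -0.3125 < 0 → [-4.25, -4]
midpoint -4.125: f = 0.3594 > 0 → [-4.25, -4.125]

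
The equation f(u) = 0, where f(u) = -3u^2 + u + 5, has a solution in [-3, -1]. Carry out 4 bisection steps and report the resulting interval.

midpoint -2: f = -9 < 0 → [-2, -1]
midpoint -1.5: f = -3.25 < 0 → [-1.5, -1]
midpoint -1.25: f = -0.9375 < 0 → [-1.25, -1]
midpoint -1.125: f = 0.0781 > 0 → [-1.25, -1.125]

[-1.25, -1.125]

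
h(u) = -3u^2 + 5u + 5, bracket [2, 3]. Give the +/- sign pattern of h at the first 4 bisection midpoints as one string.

u = 2.5 gives h = -1.25, negative; keep [2, 2.5]
u = 2.25 gives h = 1.0625, positive; keep [2.25, 2.5]
u = 2.375 gives h = -0.046875, negative; keep [2.25, 2.375]
u = 2.3125 gives h = 0.5195, positive; keep [2.3125, 2.375]

-+-+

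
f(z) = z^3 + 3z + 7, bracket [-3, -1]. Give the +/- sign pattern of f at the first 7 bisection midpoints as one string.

midpoint -2: f = -7 < 0 → [-2, -1]
midpoint -1.5: f = -0.875 < 0 → [-1.5, -1]
midpoint -1.25: f = 1.296875 > 0 → [-1.5, -1.25]
midpoint -1.375: f = 0.2754 > 0 → [-1.5, -1.375]
midpoint -1.4375: f = -0.283 < 0 → [-1.4375, -1.375]
midpoint -1.40625: f = 0.0003 > 0 → [-1.4375, -1.40625]
midpoint -1.421875: f = -0.1403 < 0 → [-1.421875, -1.40625]

--++-+-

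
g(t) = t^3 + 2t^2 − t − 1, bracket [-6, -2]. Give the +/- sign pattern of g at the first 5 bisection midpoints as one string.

----+

g(-4) = -29 < 0, so the root lies in [-4, -2]
g(-3) = -7 < 0, so the root lies in [-3, -2]
g(-2.5) = -1.625 < 0, so the root lies in [-2.5, -2]
g(-2.25) = -0.0156 < 0, so the root lies in [-2.25, -2]
g(-2.125) = 0.5605 > 0, so the root lies in [-2.25, -2.125]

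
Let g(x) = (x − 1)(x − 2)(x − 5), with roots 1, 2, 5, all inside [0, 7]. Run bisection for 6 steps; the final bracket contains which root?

x = 3.5 gives g = -5.625, negative; keep [3.5, 7]
x = 5.25 gives g = 3.453125, positive; keep [3.5, 5.25]
x = 4.375 gives g = -5.009766, negative; keep [4.375, 5.25]
x = 4.8125 gives g = -2.0105, negative; keep [4.8125, 5.25]
x = 5.03125 gives g = 0.3819, positive; keep [4.8125, 5.03125]
x = 4.921875 gives g = -0.8953, negative; keep [4.921875, 5.03125]

5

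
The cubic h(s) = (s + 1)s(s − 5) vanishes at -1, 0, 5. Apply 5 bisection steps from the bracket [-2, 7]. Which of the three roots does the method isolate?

m = 2.5, h(m) = -21.875 (−); new bracket [2.5, 7]
m = 4.75, h(m) = -6.828125 (−); new bracket [4.75, 7]
m = 5.875, h(m) = 35.341797 (+); new bracket [4.75, 5.875]
m = 5.3125, h(m) = 10.4797 (+); new bracket [4.75, 5.3125]
m = 5.03125, h(m) = 0.9483 (+); new bracket [4.75, 5.03125]

5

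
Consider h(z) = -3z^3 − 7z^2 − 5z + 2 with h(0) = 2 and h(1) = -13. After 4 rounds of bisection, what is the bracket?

[0.25, 0.3125]

h(0.5) = -2.625 < 0, so the root lies in [0, 0.5]
h(0.25) = 0.265625 > 0, so the root lies in [0.25, 0.5]
h(0.375) = -1.017578 < 0, so the root lies in [0.25, 0.375]
h(0.3125) = -0.3376 < 0, so the root lies in [0.25, 0.3125]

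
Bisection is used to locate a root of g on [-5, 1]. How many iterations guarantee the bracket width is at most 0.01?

10

Width after n steps is 6/2^n. Need 2^n ≥ 6/0.01 = 600.
2^9 = 512 < 600 ≤ 2^10 = 1024, so n = 10.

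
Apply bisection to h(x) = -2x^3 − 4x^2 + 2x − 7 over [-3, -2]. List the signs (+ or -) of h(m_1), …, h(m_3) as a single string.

--+

m = -2.5, h(m) = -5.75 (−); new bracket [-3, -2.5]
m = -2.75, h(m) = -1.15625 (−); new bracket [-3, -2.75]
m = -2.875, h(m) = 1.714844 (+); new bracket [-2.875, -2.75]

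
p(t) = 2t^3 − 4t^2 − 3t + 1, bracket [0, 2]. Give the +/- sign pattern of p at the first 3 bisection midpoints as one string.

--+

t = 1 gives p = -4, negative; keep [0, 1]
t = 0.5 gives p = -1.25, negative; keep [0, 0.5]
t = 0.25 gives p = 0.03125, positive; keep [0.25, 0.5]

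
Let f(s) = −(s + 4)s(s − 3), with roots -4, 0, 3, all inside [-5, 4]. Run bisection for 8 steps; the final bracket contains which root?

-4

s = -0.5 gives f = -6.125, negative; keep [-5, -0.5]
s = -2.75 gives f = -19.765625, negative; keep [-5, -2.75]
s = -3.875 gives f = -3.330078, negative; keep [-5, -3.875]
s = -4.4375 gives f = 14.4392, positive; keep [-4.4375, -3.875]
s = -4.15625 gives f = 4.6474, positive; keep [-4.15625, -3.875]
s = -4.015625 gives f = 0.4402, positive; keep [-4.015625, -3.875]
s = -3.9453125 gives f = -1.4985, negative; keep [-4.015625, -3.9453125]
s = -3.98046875 gives f = -0.5427, negative; keep [-4.015625, -3.98046875]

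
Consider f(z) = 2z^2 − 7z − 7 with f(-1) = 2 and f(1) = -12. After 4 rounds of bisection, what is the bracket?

[-0.875, -0.75]

z = 0 gives f = -7, negative; keep [-1, 0]
z = -0.5 gives f = -3, negative; keep [-1, -0.5]
z = -0.75 gives f = -0.625, negative; keep [-1, -0.75]
z = -0.875 gives f = 0.6562, positive; keep [-0.875, -0.75]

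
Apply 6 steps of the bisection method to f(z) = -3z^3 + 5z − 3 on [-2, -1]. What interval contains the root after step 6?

[-1.53125, -1.515625]

m = -1.5, f(m) = -0.375 (−); new bracket [-2, -1.5]
m = -1.75, f(m) = 4.328125 (+); new bracket [-1.75, -1.5]
m = -1.625, f(m) = 1.748047 (+); new bracket [-1.625, -1.5]
m = -1.5625, f(m) = 0.6316 (+); new bracket [-1.5625, -1.5]
m = -1.53125, f(m) = 0.1148 (+); new bracket [-1.53125, -1.5]
m = -1.515625, f(m) = -0.1334 (−); new bracket [-1.53125, -1.515625]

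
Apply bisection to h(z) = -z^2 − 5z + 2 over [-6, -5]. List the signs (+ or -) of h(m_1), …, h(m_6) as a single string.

-+-+++

h(-5.5) = -0.75 < 0, so the root lies in [-5.5, -5]
h(-5.25) = 0.6875 > 0, so the root lies in [-5.5, -5.25]
h(-5.375) = -0.015625 < 0, so the root lies in [-5.375, -5.25]
h(-5.3125) = 0.3398 > 0, so the root lies in [-5.375, -5.3125]
h(-5.34375) = 0.1631 > 0, so the root lies in [-5.375, -5.34375]
h(-5.359375) = 0.074 > 0, so the root lies in [-5.375, -5.359375]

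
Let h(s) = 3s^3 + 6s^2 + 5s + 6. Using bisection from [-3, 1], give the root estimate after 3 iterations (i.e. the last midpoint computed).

midpoint -1: h = 4 > 0 → [-3, -1]
midpoint -2: h = -4 < 0 → [-2, -1]
midpoint -1.5: h = 1.875 > 0 → [-2, -1.5]

-1.5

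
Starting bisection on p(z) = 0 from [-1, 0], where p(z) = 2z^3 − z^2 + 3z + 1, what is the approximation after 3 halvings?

-0.375

p(-0.5) = -1 < 0, so the root lies in [-0.5, 0]
p(-0.25) = 0.15625 > 0, so the root lies in [-0.5, -0.25]
p(-0.375) = -0.371094 < 0, so the root lies in [-0.375, -0.25]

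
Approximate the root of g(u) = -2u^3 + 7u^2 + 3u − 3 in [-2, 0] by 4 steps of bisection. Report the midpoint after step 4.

-0.875

u = -1 gives g = 3, positive; keep [-1, 0]
u = -0.5 gives g = -2.5, negative; keep [-1, -0.5]
u = -0.75 gives g = -0.46875, negative; keep [-1, -0.75]
u = -0.875 gives g = 1.0742, positive; keep [-0.875, -0.75]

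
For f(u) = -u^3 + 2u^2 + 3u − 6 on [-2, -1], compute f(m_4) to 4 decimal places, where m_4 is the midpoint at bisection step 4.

-0.5618

f(-1.5) = -2.625 < 0, so the root lies in [-2, -1.5]
f(-1.75) = 0.234375 > 0, so the root lies in [-1.75, -1.5]
f(-1.625) = -1.302734 < 0, so the root lies in [-1.75, -1.625]
f(-1.6875) = -0.5618 < 0, so the root lies in [-1.75, -1.6875]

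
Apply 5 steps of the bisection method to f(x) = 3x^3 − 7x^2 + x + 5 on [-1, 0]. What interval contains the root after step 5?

x = -0.5 gives f = 2.375, positive; keep [-1, -0.5]
x = -0.75 gives f = -0.953125, negative; keep [-0.75, -0.5]
x = -0.625 gives f = 0.908203, positive; keep [-0.75, -0.625]
x = -0.6875 gives f = 0.0291, positive; keep [-0.75, -0.6875]
x = -0.71875 gives f = -0.4489, negative; keep [-0.71875, -0.6875]

[-0.71875, -0.6875]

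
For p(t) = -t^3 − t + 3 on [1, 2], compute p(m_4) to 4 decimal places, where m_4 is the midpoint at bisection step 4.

0.1379

t = 1.5 gives p = -1.875, negative; keep [1, 1.5]
t = 1.25 gives p = -0.203125, negative; keep [1, 1.25]
t = 1.125 gives p = 0.451172, positive; keep [1.125, 1.25]
t = 1.1875 gives p = 0.1379, positive; keep [1.1875, 1.25]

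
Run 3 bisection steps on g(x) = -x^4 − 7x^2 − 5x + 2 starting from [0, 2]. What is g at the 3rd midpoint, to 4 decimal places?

m = 1, g(m) = -11 (−); new bracket [0, 1]
m = 0.5, g(m) = -2.3125 (−); new bracket [0, 0.5]
m = 0.25, g(m) = 0.308594 (+); new bracket [0.25, 0.5]

0.3086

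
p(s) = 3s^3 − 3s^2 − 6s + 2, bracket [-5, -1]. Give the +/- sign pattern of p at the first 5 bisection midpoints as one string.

p(-3) = -88 < 0, so the root lies in [-3, -1]
p(-2) = -22 < 0, so the root lies in [-2, -1]
p(-1.5) = -5.875 < 0, so the root lies in [-1.5, -1]
p(-1.25) = -1.0469 < 0, so the root lies in [-1.25, -1]
p(-1.125) = 0.6816 > 0, so the root lies in [-1.25, -1.125]

----+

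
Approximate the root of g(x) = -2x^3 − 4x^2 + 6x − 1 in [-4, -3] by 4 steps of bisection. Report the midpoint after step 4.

x = -3.5 gives g = 14.75, positive; keep [-3.5, -3]
x = -3.25 gives g = 5.90625, positive; keep [-3.25, -3]
x = -3.125 gives g = 2.222656, positive; keep [-3.125, -3]
x = -3.0625 gives g = 0.5552, positive; keep [-3.0625, -3]

-3.0625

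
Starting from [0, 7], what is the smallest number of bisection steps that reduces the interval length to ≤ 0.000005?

Width after n steps is 7/2^n. Need 2^n ≥ 7/0.000005 = 1400000.
2^20 = 1048576 < 1400000 ≤ 2^21 = 2097152, so n = 21.

21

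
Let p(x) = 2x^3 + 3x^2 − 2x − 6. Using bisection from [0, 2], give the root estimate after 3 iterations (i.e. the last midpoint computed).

x = 1 gives p = -3, negative; keep [1, 2]
x = 1.5 gives p = 4.5, positive; keep [1, 1.5]
x = 1.25 gives p = 0.09375, positive; keep [1, 1.25]

1.25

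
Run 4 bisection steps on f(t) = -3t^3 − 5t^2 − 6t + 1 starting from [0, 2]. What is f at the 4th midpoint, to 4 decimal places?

0.1660

midpoint 1: f = -13 < 0 → [0, 1]
midpoint 0.5: f = -3.625 < 0 → [0, 0.5]
midpoint 0.25: f = -0.859375 < 0 → [0, 0.25]
midpoint 0.125: f = 0.166 > 0 → [0.125, 0.25]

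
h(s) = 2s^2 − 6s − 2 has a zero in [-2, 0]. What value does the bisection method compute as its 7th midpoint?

h(-1) = 6 > 0, so the root lies in [-1, 0]
h(-0.5) = 1.5 > 0, so the root lies in [-0.5, 0]
h(-0.25) = -0.375 < 0, so the root lies in [-0.5, -0.25]
h(-0.375) = 0.5312 > 0, so the root lies in [-0.375, -0.25]
h(-0.3125) = 0.0703 > 0, so the root lies in [-0.3125, -0.25]
h(-0.28125) = -0.1543 < 0, so the root lies in [-0.3125, -0.28125]
h(-0.296875) = -0.0425 < 0, so the root lies in [-0.3125, -0.296875]

-0.296875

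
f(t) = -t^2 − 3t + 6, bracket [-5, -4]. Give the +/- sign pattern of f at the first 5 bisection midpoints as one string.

midpoint -4.5: f = -0.75 < 0 → [-4.5, -4]
midpoint -4.25: f = 0.6875 > 0 → [-4.5, -4.25]
midpoint -4.375: f = -0.015625 < 0 → [-4.375, -4.25]
midpoint -4.3125: f = 0.3398 > 0 → [-4.375, -4.3125]
midpoint -4.34375: f = 0.1631 > 0 → [-4.375, -4.34375]

-+-++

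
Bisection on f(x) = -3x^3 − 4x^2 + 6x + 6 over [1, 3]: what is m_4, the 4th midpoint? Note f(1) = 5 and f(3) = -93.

1.375

m = 2, f(m) = -22 (−); new bracket [1, 2]
m = 1.5, f(m) = -4.125 (−); new bracket [1, 1.5]
m = 1.25, f(m) = 1.390625 (+); new bracket [1.25, 1.5]
m = 1.375, f(m) = -1.1113 (−); new bracket [1.25, 1.375]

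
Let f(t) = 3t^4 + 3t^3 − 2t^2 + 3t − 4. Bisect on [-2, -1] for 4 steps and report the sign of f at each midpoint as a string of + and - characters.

midpoint -1.5: f = -7.9375 < 0 → [-2, -1.5]
midpoint -1.75: f = -3.316406 < 0 → [-2, -1.75]
midpoint -1.875: f = 0.647217 > 0 → [-1.875, -1.75]
midpoint -1.8125: f = -1.4941 < 0 → [-1.875, -1.8125]

--+-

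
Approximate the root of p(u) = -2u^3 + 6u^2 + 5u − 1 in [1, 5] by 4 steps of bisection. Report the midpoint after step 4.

u = 3 gives p = 14, positive; keep [3, 5]
u = 4 gives p = -13, negative; keep [3, 4]
u = 3.5 gives p = 4.25, positive; keep [3.5, 4]
u = 3.75 gives p = -3.3438, negative; keep [3.5, 3.75]

3.75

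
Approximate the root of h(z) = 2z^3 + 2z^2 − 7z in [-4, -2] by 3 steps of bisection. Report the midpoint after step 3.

h(-3) = -15 < 0, so the root lies in [-3, -2]
h(-2.5) = -1.25 < 0, so the root lies in [-2.5, -2]
h(-2.25) = 3.09375 > 0, so the root lies in [-2.5, -2.25]

-2.25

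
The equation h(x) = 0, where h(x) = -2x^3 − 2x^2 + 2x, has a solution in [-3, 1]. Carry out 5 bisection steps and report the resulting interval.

h(-1) = -2 < 0, so the root lies in [-3, -1]
h(-2) = 4 > 0, so the root lies in [-2, -1]
h(-1.5) = -0.75 < 0, so the root lies in [-2, -1.5]
h(-1.75) = 1.0938 > 0, so the root lies in [-1.75, -1.5]
h(-1.625) = 0.0508 > 0, so the root lies in [-1.625, -1.5]

[-1.625, -1.5]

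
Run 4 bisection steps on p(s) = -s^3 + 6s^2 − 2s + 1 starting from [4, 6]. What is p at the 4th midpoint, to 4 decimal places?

1.6152

s = 5 gives p = 16, positive; keep [5, 6]
s = 5.5 gives p = 5.125, positive; keep [5.5, 6]
s = 5.75 gives p = -2.234375, negative; keep [5.5, 5.75]
s = 5.625 gives p = 1.6152, positive; keep [5.625, 5.75]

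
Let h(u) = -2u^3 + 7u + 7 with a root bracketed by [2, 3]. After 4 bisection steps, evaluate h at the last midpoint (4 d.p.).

h(2.5) = -6.75 < 0, so the root lies in [2, 2.5]
h(2.25) = -0.03125 < 0, so the root lies in [2, 2.25]
h(2.125) = 2.683594 > 0, so the root lies in [2.125, 2.25]
h(2.1875) = 1.3774 > 0, so the root lies in [2.1875, 2.25]

1.3774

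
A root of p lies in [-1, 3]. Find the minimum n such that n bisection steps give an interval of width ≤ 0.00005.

17

Width after n steps is 4/2^n. Need 2^n ≥ 4/0.00005 = 80000.
2^16 = 65536 < 80000 ≤ 2^17 = 131072, so n = 17.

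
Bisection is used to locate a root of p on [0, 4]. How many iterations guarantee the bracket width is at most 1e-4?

16

Width after n steps is 4/2^n. Need 2^n ≥ 4/1e-4 = 40000.
2^15 = 32768 < 40000 ≤ 2^16 = 65536, so n = 16.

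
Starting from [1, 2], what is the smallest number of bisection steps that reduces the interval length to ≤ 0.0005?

Width after n steps is 1/2^n. Need 2^n ≥ 1/0.0005 = 2000.
2^10 = 1024 < 2000 ≤ 2^11 = 2048, so n = 11.

11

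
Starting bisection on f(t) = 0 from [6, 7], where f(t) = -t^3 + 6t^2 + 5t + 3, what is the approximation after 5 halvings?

6.78125

f(6.5) = 14.375 > 0, so the root lies in [6.5, 7]
f(6.75) = 2.578125 > 0, so the root lies in [6.75, 7]
f(6.875) = -3.982422 < 0, so the root lies in [6.75, 6.875]
f(6.8125) = -0.6458 < 0, so the root lies in [6.75, 6.8125]
f(6.78125) = 0.9802 > 0, so the root lies in [6.78125, 6.8125]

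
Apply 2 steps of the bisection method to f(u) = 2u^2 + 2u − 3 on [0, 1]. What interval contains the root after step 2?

u = 0.5 gives f = -1.5, negative; keep [0.5, 1]
u = 0.75 gives f = -0.375, negative; keep [0.75, 1]

[0.75, 1]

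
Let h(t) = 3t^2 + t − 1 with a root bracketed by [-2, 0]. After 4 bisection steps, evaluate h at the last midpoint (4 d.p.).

m = -1, h(m) = 1 (+); new bracket [-1, 0]
m = -0.5, h(m) = -0.75 (−); new bracket [-1, -0.5]
m = -0.75, h(m) = -0.0625 (−); new bracket [-1, -0.75]
m = -0.875, h(m) = 0.4219 (+); new bracket [-0.875, -0.75]

0.4219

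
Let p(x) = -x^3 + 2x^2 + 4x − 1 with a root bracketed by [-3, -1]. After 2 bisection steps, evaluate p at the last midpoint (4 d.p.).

x = -2 gives p = 7, positive; keep [-2, -1]
x = -1.5 gives p = 0.875, positive; keep [-1.5, -1]

0.8750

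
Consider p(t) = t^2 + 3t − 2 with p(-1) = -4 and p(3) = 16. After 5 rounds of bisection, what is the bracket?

p(1) = 2 > 0, so the root lies in [-1, 1]
p(0) = -2 < 0, so the root lies in [0, 1]
p(0.5) = -0.25 < 0, so the root lies in [0.5, 1]
p(0.75) = 0.8125 > 0, so the root lies in [0.5, 0.75]
p(0.625) = 0.2656 > 0, so the root lies in [0.5, 0.625]

[0.5, 0.625]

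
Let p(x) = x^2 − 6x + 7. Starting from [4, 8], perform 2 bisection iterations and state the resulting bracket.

[4, 5]

p(6) = 7 > 0, so the root lies in [4, 6]
p(5) = 2 > 0, so the root lies in [4, 5]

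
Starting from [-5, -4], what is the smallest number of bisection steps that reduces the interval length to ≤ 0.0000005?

21

Width after n steps is 1/2^n. Need 2^n ≥ 1/0.0000005 = 2000000.
2^20 = 1048576 < 2000000 ≤ 2^21 = 2097152, so n = 21.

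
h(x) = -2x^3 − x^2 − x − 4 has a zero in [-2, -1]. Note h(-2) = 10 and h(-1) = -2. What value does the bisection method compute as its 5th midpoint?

-1.28125

h(-1.5) = 2 > 0, so the root lies in [-1.5, -1]
h(-1.25) = -0.40625 < 0, so the root lies in [-1.5, -1.25]
h(-1.375) = 0.683594 > 0, so the root lies in [-1.375, -1.25]
h(-1.3125) = 0.1118 > 0, so the root lies in [-1.3125, -1.25]
h(-1.28125) = -0.1537 < 0, so the root lies in [-1.3125, -1.28125]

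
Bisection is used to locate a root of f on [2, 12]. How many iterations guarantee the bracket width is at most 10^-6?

24

Width after n steps is 10/2^n. Need 2^n ≥ 10/10^-6 = 10000000.
2^23 = 8388608 < 10000000 ≤ 2^24 = 16777216, so n = 24.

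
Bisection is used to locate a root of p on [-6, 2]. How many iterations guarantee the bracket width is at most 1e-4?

17

Width after n steps is 8/2^n. Need 2^n ≥ 8/1e-4 = 80000.
2^16 = 65536 < 80000 ≤ 2^17 = 131072, so n = 17.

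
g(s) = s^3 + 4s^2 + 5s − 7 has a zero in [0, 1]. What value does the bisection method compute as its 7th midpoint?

0.7890625

m = 0.5, g(m) = -3.375 (−); new bracket [0.5, 1]
m = 0.75, g(m) = -0.578125 (−); new bracket [0.75, 1]
m = 0.875, g(m) = 1.107422 (+); new bracket [0.75, 0.875]
m = 0.8125, g(m) = 0.2395 (+); new bracket [0.75, 0.8125]
m = 0.78125, g(m) = -0.1755 (−); new bracket [0.78125, 0.8125]
m = 0.796875, g(m) = 0.0304 (+); new bracket [0.78125, 0.796875]
m = 0.7890625, g(m) = -0.0729 (−); new bracket [0.7890625, 0.796875]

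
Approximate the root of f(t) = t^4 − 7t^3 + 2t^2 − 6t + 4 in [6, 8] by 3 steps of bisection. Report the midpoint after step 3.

t = 7 gives f = 60, positive; keep [6, 7]
t = 6.5 gives f = -87.8125, negative; keep [6.5, 7]
t = 6.75 gives f = -22.261719, negative; keep [6.75, 7]

6.75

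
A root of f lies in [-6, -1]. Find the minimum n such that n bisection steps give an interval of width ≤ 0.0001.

Width after n steps is 5/2^n. Need 2^n ≥ 5/0.0001 = 50000.
2^15 = 32768 < 50000 ≤ 2^16 = 65536, so n = 16.

16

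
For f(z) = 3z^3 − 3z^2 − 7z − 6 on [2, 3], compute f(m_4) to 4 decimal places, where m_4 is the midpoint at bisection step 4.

midpoint 2.5: f = 4.625 > 0 → [2, 2.5]
midpoint 2.25: f = -2.765625 < 0 → [2.25, 2.5]
midpoint 2.375: f = 0.642578 > 0 → [2.25, 2.375]
midpoint 2.3125: f = -1.1311 < 0 → [2.3125, 2.375]

-1.1311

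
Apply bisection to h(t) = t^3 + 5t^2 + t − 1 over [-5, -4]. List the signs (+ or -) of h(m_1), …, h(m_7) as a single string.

h(-4.5) = 4.625 > 0, so the root lies in [-5, -4.5]
h(-4.75) = -0.109375 < 0, so the root lies in [-4.75, -4.5]
h(-4.625) = 2.396484 > 0, so the root lies in [-4.75, -4.625]
h(-4.6875) = 1.179 > 0, so the root lies in [-4.75, -4.6875]
h(-4.71875) = 0.5437 > 0, so the root lies in [-4.75, -4.71875]
h(-4.734375) = 0.2194 > 0, so the root lies in [-4.75, -4.734375]
h(-4.7421875) = 0.0556 > 0, so the root lies in [-4.75, -4.7421875]

+-+++++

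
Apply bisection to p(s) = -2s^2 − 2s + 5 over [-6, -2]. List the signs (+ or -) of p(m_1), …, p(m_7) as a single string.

p(-4) = -19 < 0, so the root lies in [-4, -2]
p(-3) = -7 < 0, so the root lies in [-3, -2]
p(-2.5) = -2.5 < 0, so the root lies in [-2.5, -2]
p(-2.25) = -0.625 < 0, so the root lies in [-2.25, -2]
p(-2.125) = 0.2188 > 0, so the root lies in [-2.25, -2.125]
p(-2.1875) = -0.1953 < 0, so the root lies in [-2.1875, -2.125]
p(-2.15625) = 0.0137 > 0, so the root lies in [-2.1875, -2.15625]

----+-+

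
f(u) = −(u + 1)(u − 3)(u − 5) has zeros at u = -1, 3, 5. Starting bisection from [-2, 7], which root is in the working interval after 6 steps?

-1

f(2.5) = -4.375 < 0, so the root lies in [-2, 2.5]
f(0.25) = -16.328125 < 0, so the root lies in [-2, 0.25]
f(-0.875) = -2.845703 < 0, so the root lies in [-2, -0.875]
f(-1.4375) = 12.4978 > 0, so the root lies in [-1.4375, -0.875]
f(-1.15625) = 3.998 > 0, so the root lies in [-1.15625, -0.875]
f(-1.015625) = 0.3774 > 0, so the root lies in [-1.015625, -0.875]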